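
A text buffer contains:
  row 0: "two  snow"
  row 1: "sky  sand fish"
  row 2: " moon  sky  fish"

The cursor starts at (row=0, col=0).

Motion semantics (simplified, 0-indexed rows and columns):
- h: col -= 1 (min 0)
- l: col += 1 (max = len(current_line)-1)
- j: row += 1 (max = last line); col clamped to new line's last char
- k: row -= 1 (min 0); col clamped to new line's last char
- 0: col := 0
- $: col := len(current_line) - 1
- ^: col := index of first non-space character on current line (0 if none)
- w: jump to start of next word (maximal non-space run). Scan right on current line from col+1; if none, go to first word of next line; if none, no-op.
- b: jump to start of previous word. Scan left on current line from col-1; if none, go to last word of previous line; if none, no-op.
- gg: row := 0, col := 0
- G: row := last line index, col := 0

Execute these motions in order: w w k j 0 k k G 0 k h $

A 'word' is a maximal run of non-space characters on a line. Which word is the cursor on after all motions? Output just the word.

After 1 (w): row=0 col=5 char='s'
After 2 (w): row=1 col=0 char='s'
After 3 (k): row=0 col=0 char='t'
After 4 (j): row=1 col=0 char='s'
After 5 (0): row=1 col=0 char='s'
After 6 (k): row=0 col=0 char='t'
After 7 (k): row=0 col=0 char='t'
After 8 (G): row=2 col=0 char='_'
After 9 (0): row=2 col=0 char='_'
After 10 (k): row=1 col=0 char='s'
After 11 (h): row=1 col=0 char='s'
After 12 ($): row=1 col=13 char='h'

Answer: fish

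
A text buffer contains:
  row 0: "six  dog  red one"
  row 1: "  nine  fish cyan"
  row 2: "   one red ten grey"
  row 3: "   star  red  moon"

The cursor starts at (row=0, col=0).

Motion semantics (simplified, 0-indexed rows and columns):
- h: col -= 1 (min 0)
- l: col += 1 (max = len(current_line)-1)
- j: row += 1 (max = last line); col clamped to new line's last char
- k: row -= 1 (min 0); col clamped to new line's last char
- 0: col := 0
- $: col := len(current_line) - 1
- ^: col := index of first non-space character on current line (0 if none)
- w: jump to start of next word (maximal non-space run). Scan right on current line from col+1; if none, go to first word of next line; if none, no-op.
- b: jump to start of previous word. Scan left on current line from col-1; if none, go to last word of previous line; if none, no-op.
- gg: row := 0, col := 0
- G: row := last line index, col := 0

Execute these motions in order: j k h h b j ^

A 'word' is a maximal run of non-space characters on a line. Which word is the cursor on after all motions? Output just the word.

Answer: nine

Derivation:
After 1 (j): row=1 col=0 char='_'
After 2 (k): row=0 col=0 char='s'
After 3 (h): row=0 col=0 char='s'
After 4 (h): row=0 col=0 char='s'
After 5 (b): row=0 col=0 char='s'
After 6 (j): row=1 col=0 char='_'
After 7 (^): row=1 col=2 char='n'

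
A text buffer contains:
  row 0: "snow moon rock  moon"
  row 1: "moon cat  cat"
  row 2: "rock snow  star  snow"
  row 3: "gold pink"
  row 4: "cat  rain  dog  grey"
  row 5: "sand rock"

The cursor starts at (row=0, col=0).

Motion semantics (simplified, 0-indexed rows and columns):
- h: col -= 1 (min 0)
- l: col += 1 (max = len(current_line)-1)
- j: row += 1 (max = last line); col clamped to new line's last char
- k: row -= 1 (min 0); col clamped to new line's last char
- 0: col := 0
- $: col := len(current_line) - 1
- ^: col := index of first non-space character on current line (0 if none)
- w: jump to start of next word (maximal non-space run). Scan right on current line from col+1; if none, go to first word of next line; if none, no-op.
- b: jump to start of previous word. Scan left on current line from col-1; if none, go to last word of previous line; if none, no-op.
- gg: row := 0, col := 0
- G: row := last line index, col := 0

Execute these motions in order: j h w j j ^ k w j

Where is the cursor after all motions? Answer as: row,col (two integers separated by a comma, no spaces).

After 1 (j): row=1 col=0 char='m'
After 2 (h): row=1 col=0 char='m'
After 3 (w): row=1 col=5 char='c'
After 4 (j): row=2 col=5 char='s'
After 5 (j): row=3 col=5 char='p'
After 6 (^): row=3 col=0 char='g'
After 7 (k): row=2 col=0 char='r'
After 8 (w): row=2 col=5 char='s'
After 9 (j): row=3 col=5 char='p'

Answer: 3,5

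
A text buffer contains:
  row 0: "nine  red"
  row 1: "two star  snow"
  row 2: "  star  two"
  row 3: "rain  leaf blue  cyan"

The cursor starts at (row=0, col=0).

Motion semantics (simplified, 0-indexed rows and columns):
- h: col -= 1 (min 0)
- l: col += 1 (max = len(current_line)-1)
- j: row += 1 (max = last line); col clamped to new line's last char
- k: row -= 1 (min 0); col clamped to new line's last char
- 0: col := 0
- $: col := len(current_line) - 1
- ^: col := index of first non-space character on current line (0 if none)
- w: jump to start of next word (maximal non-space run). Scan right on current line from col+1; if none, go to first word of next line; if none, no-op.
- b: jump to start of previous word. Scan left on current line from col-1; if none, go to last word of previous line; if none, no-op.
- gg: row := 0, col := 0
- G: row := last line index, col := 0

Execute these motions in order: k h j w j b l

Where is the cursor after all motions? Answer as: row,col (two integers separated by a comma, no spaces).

Answer: 2,3

Derivation:
After 1 (k): row=0 col=0 char='n'
After 2 (h): row=0 col=0 char='n'
After 3 (j): row=1 col=0 char='t'
After 4 (w): row=1 col=4 char='s'
After 5 (j): row=2 col=4 char='a'
After 6 (b): row=2 col=2 char='s'
After 7 (l): row=2 col=3 char='t'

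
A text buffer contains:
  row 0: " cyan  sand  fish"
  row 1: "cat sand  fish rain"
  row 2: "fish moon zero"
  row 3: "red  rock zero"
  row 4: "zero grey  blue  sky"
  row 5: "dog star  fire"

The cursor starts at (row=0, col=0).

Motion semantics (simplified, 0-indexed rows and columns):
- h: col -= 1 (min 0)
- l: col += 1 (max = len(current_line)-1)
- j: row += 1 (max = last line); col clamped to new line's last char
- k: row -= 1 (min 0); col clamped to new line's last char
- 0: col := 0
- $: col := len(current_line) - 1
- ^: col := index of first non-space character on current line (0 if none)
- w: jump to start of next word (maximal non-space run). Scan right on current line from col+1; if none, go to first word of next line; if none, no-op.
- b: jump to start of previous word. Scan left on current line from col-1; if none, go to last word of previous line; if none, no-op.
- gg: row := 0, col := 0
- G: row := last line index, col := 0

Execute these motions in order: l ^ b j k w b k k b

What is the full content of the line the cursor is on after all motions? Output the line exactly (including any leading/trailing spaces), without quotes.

After 1 (l): row=0 col=1 char='c'
After 2 (^): row=0 col=1 char='c'
After 3 (b): row=0 col=1 char='c'
After 4 (j): row=1 col=1 char='a'
After 5 (k): row=0 col=1 char='c'
After 6 (w): row=0 col=7 char='s'
After 7 (b): row=0 col=1 char='c'
After 8 (k): row=0 col=1 char='c'
After 9 (k): row=0 col=1 char='c'
After 10 (b): row=0 col=1 char='c'

Answer:  cyan  sand  fish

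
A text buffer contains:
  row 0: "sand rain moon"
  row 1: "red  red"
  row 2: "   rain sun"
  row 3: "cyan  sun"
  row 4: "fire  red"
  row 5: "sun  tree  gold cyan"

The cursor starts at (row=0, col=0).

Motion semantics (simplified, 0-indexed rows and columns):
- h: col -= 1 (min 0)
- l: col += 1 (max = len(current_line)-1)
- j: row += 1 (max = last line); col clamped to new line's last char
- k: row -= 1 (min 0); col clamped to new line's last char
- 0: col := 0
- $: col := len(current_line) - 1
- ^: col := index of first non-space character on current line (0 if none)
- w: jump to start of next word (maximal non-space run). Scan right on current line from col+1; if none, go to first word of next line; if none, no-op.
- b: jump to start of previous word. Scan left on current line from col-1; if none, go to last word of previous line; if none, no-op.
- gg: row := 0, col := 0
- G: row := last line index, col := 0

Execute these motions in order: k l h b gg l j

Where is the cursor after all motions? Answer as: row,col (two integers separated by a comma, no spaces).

After 1 (k): row=0 col=0 char='s'
After 2 (l): row=0 col=1 char='a'
After 3 (h): row=0 col=0 char='s'
After 4 (b): row=0 col=0 char='s'
After 5 (gg): row=0 col=0 char='s'
After 6 (l): row=0 col=1 char='a'
After 7 (j): row=1 col=1 char='e'

Answer: 1,1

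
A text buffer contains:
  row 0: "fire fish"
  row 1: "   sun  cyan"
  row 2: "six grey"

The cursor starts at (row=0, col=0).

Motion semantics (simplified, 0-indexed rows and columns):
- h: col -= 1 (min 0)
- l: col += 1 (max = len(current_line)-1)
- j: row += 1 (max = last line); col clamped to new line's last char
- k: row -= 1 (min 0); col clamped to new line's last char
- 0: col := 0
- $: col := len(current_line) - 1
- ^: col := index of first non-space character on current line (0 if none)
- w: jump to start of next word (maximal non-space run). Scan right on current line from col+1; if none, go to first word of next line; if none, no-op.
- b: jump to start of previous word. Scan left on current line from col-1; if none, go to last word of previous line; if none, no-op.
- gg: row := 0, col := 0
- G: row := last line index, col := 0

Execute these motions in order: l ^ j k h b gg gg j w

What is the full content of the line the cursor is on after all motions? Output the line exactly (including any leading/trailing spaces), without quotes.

Answer:    sun  cyan

Derivation:
After 1 (l): row=0 col=1 char='i'
After 2 (^): row=0 col=0 char='f'
After 3 (j): row=1 col=0 char='_'
After 4 (k): row=0 col=0 char='f'
After 5 (h): row=0 col=0 char='f'
After 6 (b): row=0 col=0 char='f'
After 7 (gg): row=0 col=0 char='f'
After 8 (gg): row=0 col=0 char='f'
After 9 (j): row=1 col=0 char='_'
After 10 (w): row=1 col=3 char='s'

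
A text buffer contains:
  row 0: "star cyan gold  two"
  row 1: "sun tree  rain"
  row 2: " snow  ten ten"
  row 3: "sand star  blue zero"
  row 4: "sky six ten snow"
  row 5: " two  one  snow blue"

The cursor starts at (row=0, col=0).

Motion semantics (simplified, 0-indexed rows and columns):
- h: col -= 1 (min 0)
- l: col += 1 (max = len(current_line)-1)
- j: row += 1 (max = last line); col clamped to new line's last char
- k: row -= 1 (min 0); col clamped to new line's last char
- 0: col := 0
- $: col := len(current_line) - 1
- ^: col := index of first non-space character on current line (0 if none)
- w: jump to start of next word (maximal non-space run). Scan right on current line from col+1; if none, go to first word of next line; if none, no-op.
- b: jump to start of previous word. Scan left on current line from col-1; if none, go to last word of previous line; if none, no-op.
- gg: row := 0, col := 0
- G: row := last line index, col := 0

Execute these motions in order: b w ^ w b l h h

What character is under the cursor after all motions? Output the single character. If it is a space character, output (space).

Answer: s

Derivation:
After 1 (b): row=0 col=0 char='s'
After 2 (w): row=0 col=5 char='c'
After 3 (^): row=0 col=0 char='s'
After 4 (w): row=0 col=5 char='c'
After 5 (b): row=0 col=0 char='s'
After 6 (l): row=0 col=1 char='t'
After 7 (h): row=0 col=0 char='s'
After 8 (h): row=0 col=0 char='s'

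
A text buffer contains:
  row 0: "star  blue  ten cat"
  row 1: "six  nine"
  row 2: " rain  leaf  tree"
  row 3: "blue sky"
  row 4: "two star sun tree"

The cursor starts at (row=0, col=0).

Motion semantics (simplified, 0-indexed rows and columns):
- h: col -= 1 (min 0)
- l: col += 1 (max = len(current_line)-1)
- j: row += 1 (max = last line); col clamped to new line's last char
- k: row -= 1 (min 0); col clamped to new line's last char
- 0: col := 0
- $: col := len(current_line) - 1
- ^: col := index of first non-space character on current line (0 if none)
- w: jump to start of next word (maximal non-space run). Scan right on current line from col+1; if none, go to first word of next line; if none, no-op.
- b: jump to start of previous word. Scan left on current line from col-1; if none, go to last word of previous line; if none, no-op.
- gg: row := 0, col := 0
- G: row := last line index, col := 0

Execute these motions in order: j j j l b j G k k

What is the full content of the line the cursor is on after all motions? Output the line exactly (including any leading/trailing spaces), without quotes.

After 1 (j): row=1 col=0 char='s'
After 2 (j): row=2 col=0 char='_'
After 3 (j): row=3 col=0 char='b'
After 4 (l): row=3 col=1 char='l'
After 5 (b): row=3 col=0 char='b'
After 6 (j): row=4 col=0 char='t'
After 7 (G): row=4 col=0 char='t'
After 8 (k): row=3 col=0 char='b'
After 9 (k): row=2 col=0 char='_'

Answer:  rain  leaf  tree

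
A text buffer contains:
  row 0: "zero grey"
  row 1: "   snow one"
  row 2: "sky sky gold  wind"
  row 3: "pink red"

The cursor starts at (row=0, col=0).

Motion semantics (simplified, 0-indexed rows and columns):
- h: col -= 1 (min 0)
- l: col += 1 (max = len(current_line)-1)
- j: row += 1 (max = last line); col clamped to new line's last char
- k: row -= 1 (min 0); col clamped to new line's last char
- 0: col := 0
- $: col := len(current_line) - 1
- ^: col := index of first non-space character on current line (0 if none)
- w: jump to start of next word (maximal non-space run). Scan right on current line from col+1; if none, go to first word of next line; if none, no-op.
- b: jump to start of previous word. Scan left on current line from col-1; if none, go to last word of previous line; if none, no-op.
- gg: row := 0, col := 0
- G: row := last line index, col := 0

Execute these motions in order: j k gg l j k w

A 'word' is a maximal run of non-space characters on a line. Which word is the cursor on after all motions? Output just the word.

Answer: grey

Derivation:
After 1 (j): row=1 col=0 char='_'
After 2 (k): row=0 col=0 char='z'
After 3 (gg): row=0 col=0 char='z'
After 4 (l): row=0 col=1 char='e'
After 5 (j): row=1 col=1 char='_'
After 6 (k): row=0 col=1 char='e'
After 7 (w): row=0 col=5 char='g'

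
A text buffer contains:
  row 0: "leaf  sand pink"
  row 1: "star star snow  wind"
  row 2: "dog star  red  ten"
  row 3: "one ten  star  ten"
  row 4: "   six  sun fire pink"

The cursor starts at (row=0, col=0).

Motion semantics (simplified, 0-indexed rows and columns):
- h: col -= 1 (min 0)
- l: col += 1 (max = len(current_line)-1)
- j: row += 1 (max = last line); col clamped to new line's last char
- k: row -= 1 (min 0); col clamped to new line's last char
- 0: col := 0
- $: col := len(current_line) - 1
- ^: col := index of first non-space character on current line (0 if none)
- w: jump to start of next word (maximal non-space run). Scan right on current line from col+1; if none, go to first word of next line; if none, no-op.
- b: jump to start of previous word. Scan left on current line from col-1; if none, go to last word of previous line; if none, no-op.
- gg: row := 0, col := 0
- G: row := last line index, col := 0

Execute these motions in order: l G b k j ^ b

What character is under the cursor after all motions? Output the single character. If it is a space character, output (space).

After 1 (l): row=0 col=1 char='e'
After 2 (G): row=4 col=0 char='_'
After 3 (b): row=3 col=15 char='t'
After 4 (k): row=2 col=15 char='t'
After 5 (j): row=3 col=15 char='t'
After 6 (^): row=3 col=0 char='o'
After 7 (b): row=2 col=15 char='t'

Answer: t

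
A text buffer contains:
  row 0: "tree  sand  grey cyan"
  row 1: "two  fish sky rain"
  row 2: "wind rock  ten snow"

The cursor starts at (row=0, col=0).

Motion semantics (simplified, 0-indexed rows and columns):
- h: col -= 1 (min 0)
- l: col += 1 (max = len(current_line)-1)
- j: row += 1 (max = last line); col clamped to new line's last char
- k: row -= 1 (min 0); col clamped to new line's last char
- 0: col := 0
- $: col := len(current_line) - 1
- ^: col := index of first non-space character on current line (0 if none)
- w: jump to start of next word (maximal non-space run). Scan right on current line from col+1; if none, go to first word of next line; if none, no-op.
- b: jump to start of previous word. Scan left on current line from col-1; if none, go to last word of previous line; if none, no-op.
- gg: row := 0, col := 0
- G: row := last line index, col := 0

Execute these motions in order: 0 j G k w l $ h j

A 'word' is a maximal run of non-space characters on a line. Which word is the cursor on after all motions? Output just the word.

After 1 (0): row=0 col=0 char='t'
After 2 (j): row=1 col=0 char='t'
After 3 (G): row=2 col=0 char='w'
After 4 (k): row=1 col=0 char='t'
After 5 (w): row=1 col=5 char='f'
After 6 (l): row=1 col=6 char='i'
After 7 ($): row=1 col=17 char='n'
After 8 (h): row=1 col=16 char='i'
After 9 (j): row=2 col=16 char='n'

Answer: snow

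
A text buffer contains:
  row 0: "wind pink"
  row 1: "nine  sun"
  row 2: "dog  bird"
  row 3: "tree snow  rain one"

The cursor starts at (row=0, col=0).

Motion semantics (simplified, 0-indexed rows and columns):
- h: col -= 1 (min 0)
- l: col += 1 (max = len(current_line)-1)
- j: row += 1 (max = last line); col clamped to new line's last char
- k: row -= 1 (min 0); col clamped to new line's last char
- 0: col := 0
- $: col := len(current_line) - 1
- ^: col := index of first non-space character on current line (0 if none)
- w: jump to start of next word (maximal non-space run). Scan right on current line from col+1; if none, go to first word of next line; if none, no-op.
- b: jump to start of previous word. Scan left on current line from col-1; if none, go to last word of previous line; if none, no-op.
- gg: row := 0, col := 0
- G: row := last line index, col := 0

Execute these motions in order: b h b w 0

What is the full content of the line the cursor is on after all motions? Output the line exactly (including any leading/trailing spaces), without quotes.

After 1 (b): row=0 col=0 char='w'
After 2 (h): row=0 col=0 char='w'
After 3 (b): row=0 col=0 char='w'
After 4 (w): row=0 col=5 char='p'
After 5 (0): row=0 col=0 char='w'

Answer: wind pink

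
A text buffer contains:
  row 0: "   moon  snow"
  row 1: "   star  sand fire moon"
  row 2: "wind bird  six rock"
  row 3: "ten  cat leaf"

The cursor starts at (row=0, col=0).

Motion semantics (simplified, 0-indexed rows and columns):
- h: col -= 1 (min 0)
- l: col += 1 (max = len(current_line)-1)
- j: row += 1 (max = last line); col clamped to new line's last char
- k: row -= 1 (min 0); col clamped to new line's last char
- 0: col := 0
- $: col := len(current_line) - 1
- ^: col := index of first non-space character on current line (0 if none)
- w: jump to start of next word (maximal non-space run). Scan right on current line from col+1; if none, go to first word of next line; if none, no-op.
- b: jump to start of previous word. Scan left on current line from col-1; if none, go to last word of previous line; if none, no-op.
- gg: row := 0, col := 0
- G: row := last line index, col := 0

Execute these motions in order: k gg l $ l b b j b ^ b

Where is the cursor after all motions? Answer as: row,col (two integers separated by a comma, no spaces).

Answer: 0,3

Derivation:
After 1 (k): row=0 col=0 char='_'
After 2 (gg): row=0 col=0 char='_'
After 3 (l): row=0 col=1 char='_'
After 4 ($): row=0 col=12 char='w'
After 5 (l): row=0 col=12 char='w'
After 6 (b): row=0 col=9 char='s'
After 7 (b): row=0 col=3 char='m'
After 8 (j): row=1 col=3 char='s'
After 9 (b): row=0 col=9 char='s'
After 10 (^): row=0 col=3 char='m'
After 11 (b): row=0 col=3 char='m'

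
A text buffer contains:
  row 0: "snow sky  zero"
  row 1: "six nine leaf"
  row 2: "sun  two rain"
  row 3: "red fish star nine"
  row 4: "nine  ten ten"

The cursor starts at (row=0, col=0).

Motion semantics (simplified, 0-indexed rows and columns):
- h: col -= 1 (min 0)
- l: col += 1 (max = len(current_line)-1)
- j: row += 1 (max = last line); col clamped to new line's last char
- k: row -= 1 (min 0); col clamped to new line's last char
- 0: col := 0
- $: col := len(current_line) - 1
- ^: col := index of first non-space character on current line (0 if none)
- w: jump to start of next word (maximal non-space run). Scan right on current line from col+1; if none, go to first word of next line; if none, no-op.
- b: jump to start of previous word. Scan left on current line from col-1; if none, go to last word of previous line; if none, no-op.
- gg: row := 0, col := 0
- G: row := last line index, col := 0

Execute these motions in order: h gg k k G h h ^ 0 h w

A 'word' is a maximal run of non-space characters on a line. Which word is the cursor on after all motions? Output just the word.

After 1 (h): row=0 col=0 char='s'
After 2 (gg): row=0 col=0 char='s'
After 3 (k): row=0 col=0 char='s'
After 4 (k): row=0 col=0 char='s'
After 5 (G): row=4 col=0 char='n'
After 6 (h): row=4 col=0 char='n'
After 7 (h): row=4 col=0 char='n'
After 8 (^): row=4 col=0 char='n'
After 9 (0): row=4 col=0 char='n'
After 10 (h): row=4 col=0 char='n'
After 11 (w): row=4 col=6 char='t'

Answer: ten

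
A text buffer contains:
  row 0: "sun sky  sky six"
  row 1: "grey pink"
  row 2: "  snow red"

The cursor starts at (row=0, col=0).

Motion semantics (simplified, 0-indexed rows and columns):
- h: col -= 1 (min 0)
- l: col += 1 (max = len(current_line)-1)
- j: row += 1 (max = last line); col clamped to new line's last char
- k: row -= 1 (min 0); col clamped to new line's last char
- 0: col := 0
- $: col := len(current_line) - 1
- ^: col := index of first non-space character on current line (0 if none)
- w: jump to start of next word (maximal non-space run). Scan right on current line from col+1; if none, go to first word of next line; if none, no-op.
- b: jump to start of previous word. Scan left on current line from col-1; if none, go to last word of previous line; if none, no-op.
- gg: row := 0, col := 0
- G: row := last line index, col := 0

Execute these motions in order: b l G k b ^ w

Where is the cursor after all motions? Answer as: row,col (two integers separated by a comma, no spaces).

After 1 (b): row=0 col=0 char='s'
After 2 (l): row=0 col=1 char='u'
After 3 (G): row=2 col=0 char='_'
After 4 (k): row=1 col=0 char='g'
After 5 (b): row=0 col=13 char='s'
After 6 (^): row=0 col=0 char='s'
After 7 (w): row=0 col=4 char='s'

Answer: 0,4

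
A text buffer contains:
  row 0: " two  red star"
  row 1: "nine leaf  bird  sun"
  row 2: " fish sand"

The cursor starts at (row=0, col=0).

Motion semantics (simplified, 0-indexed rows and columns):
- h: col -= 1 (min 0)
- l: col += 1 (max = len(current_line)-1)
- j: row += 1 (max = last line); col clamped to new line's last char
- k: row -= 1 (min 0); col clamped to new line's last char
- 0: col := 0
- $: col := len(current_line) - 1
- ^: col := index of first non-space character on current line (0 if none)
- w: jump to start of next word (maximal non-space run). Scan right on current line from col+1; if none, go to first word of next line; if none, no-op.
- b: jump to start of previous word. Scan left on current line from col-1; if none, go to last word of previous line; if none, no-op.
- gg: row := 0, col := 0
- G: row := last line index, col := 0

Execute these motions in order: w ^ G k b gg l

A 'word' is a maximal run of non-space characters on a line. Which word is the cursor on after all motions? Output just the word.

After 1 (w): row=0 col=1 char='t'
After 2 (^): row=0 col=1 char='t'
After 3 (G): row=2 col=0 char='_'
After 4 (k): row=1 col=0 char='n'
After 5 (b): row=0 col=10 char='s'
After 6 (gg): row=0 col=0 char='_'
After 7 (l): row=0 col=1 char='t'

Answer: two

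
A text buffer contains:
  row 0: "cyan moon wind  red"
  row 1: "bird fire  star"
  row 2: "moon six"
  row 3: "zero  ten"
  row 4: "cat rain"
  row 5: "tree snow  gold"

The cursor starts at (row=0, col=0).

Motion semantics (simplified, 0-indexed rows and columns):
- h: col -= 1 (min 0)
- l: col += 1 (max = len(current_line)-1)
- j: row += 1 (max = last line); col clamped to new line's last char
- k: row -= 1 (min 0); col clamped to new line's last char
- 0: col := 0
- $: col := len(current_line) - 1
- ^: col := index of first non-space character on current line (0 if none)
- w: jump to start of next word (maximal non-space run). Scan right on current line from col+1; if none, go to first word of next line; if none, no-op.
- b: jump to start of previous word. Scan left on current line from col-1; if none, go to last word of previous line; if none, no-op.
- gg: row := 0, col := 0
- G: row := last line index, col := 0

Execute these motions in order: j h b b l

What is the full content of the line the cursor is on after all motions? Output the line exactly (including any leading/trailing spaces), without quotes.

Answer: cyan moon wind  red

Derivation:
After 1 (j): row=1 col=0 char='b'
After 2 (h): row=1 col=0 char='b'
After 3 (b): row=0 col=16 char='r'
After 4 (b): row=0 col=10 char='w'
After 5 (l): row=0 col=11 char='i'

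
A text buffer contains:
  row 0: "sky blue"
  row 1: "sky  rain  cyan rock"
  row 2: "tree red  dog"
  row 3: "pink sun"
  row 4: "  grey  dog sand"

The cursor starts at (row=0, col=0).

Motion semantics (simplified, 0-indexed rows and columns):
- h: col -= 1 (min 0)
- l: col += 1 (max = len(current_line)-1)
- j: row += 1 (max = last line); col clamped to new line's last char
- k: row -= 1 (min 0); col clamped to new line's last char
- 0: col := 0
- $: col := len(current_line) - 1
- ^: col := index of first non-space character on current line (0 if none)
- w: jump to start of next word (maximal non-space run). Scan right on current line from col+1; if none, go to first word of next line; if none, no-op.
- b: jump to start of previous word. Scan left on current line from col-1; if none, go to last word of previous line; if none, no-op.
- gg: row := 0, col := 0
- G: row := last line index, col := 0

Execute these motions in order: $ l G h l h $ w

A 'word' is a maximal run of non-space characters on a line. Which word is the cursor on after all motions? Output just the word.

Answer: sand

Derivation:
After 1 ($): row=0 col=7 char='e'
After 2 (l): row=0 col=7 char='e'
After 3 (G): row=4 col=0 char='_'
After 4 (h): row=4 col=0 char='_'
After 5 (l): row=4 col=1 char='_'
After 6 (h): row=4 col=0 char='_'
After 7 ($): row=4 col=15 char='d'
After 8 (w): row=4 col=15 char='d'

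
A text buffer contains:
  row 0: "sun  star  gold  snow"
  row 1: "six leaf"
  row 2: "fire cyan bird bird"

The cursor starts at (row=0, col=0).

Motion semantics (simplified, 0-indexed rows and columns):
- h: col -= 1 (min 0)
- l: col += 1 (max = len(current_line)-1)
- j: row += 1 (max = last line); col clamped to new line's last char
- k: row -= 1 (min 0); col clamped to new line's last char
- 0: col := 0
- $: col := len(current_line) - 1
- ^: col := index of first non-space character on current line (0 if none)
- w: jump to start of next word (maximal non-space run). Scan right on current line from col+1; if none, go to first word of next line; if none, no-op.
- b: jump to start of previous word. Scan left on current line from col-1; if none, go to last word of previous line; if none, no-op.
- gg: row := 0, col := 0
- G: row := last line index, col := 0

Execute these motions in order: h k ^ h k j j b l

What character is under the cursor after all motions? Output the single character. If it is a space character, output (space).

After 1 (h): row=0 col=0 char='s'
After 2 (k): row=0 col=0 char='s'
After 3 (^): row=0 col=0 char='s'
After 4 (h): row=0 col=0 char='s'
After 5 (k): row=0 col=0 char='s'
After 6 (j): row=1 col=0 char='s'
After 7 (j): row=2 col=0 char='f'
After 8 (b): row=1 col=4 char='l'
After 9 (l): row=1 col=5 char='e'

Answer: e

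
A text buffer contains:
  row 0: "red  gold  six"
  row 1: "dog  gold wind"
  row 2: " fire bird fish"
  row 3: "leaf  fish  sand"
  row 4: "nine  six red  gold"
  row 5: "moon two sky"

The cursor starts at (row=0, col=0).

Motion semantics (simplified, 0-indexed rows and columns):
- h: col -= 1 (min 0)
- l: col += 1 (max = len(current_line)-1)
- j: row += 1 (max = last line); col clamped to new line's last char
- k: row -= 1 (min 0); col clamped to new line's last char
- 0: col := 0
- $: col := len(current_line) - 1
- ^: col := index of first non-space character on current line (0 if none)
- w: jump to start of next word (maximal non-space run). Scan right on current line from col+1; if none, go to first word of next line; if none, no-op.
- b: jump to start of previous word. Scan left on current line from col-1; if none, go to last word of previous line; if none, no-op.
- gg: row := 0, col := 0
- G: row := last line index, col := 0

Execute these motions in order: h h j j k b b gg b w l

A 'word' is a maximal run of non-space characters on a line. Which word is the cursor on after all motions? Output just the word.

Answer: gold

Derivation:
After 1 (h): row=0 col=0 char='r'
After 2 (h): row=0 col=0 char='r'
After 3 (j): row=1 col=0 char='d'
After 4 (j): row=2 col=0 char='_'
After 5 (k): row=1 col=0 char='d'
After 6 (b): row=0 col=11 char='s'
After 7 (b): row=0 col=5 char='g'
After 8 (gg): row=0 col=0 char='r'
After 9 (b): row=0 col=0 char='r'
After 10 (w): row=0 col=5 char='g'
After 11 (l): row=0 col=6 char='o'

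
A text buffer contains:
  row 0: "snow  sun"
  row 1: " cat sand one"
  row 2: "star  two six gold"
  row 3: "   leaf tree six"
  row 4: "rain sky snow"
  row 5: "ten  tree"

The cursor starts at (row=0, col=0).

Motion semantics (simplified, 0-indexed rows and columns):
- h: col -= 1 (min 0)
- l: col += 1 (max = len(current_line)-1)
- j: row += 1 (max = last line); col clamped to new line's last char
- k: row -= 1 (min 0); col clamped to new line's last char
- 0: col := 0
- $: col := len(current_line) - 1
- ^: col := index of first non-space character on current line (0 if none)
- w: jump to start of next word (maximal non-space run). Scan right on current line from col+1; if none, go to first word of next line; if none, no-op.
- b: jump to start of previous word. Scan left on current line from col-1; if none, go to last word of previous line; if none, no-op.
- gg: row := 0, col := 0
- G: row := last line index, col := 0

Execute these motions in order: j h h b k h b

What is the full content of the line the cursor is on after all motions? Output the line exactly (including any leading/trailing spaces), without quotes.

After 1 (j): row=1 col=0 char='_'
After 2 (h): row=1 col=0 char='_'
After 3 (h): row=1 col=0 char='_'
After 4 (b): row=0 col=6 char='s'
After 5 (k): row=0 col=6 char='s'
After 6 (h): row=0 col=5 char='_'
After 7 (b): row=0 col=0 char='s'

Answer: snow  sun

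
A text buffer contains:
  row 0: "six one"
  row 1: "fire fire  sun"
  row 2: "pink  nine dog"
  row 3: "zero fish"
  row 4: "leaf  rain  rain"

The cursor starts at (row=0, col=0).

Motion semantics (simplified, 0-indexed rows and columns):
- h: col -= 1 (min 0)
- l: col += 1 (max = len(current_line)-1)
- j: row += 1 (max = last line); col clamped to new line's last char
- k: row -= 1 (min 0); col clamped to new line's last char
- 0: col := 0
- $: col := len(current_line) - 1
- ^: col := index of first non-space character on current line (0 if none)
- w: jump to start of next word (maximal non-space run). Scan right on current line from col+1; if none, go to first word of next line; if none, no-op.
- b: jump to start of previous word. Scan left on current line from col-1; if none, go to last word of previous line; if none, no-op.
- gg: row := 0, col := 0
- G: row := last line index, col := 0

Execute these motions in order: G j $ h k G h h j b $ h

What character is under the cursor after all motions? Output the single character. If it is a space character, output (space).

After 1 (G): row=4 col=0 char='l'
After 2 (j): row=4 col=0 char='l'
After 3 ($): row=4 col=15 char='n'
After 4 (h): row=4 col=14 char='i'
After 5 (k): row=3 col=8 char='h'
After 6 (G): row=4 col=0 char='l'
After 7 (h): row=4 col=0 char='l'
After 8 (h): row=4 col=0 char='l'
After 9 (j): row=4 col=0 char='l'
After 10 (b): row=3 col=5 char='f'
After 11 ($): row=3 col=8 char='h'
After 12 (h): row=3 col=7 char='s'

Answer: s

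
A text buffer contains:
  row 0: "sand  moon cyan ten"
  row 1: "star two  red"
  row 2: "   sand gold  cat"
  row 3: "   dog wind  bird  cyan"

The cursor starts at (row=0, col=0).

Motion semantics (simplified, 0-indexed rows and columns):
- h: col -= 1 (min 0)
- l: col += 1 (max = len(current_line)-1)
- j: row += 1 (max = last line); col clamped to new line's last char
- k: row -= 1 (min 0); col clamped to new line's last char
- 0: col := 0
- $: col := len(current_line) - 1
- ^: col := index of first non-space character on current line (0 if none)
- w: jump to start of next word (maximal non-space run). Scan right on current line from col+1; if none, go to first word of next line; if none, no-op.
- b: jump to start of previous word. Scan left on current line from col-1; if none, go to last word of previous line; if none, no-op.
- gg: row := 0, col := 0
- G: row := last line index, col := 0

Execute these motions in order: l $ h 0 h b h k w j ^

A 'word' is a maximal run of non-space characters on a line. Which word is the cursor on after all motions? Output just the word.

After 1 (l): row=0 col=1 char='a'
After 2 ($): row=0 col=18 char='n'
After 3 (h): row=0 col=17 char='e'
After 4 (0): row=0 col=0 char='s'
After 5 (h): row=0 col=0 char='s'
After 6 (b): row=0 col=0 char='s'
After 7 (h): row=0 col=0 char='s'
After 8 (k): row=0 col=0 char='s'
After 9 (w): row=0 col=6 char='m'
After 10 (j): row=1 col=6 char='w'
After 11 (^): row=1 col=0 char='s'

Answer: star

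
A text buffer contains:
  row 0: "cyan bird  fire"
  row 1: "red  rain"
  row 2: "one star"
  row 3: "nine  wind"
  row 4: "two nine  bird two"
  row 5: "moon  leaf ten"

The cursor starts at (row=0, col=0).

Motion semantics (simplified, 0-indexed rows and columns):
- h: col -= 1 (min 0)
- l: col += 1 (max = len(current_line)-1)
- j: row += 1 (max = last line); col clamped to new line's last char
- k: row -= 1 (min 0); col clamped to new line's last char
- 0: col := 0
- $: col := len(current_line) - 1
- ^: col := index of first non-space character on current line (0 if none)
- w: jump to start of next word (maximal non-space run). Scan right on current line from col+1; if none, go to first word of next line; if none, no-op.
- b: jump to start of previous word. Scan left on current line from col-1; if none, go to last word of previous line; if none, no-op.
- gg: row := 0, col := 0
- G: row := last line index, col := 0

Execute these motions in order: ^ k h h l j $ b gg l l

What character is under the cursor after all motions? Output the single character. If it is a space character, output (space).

Answer: a

Derivation:
After 1 (^): row=0 col=0 char='c'
After 2 (k): row=0 col=0 char='c'
After 3 (h): row=0 col=0 char='c'
After 4 (h): row=0 col=0 char='c'
After 5 (l): row=0 col=1 char='y'
After 6 (j): row=1 col=1 char='e'
After 7 ($): row=1 col=8 char='n'
After 8 (b): row=1 col=5 char='r'
After 9 (gg): row=0 col=0 char='c'
After 10 (l): row=0 col=1 char='y'
After 11 (l): row=0 col=2 char='a'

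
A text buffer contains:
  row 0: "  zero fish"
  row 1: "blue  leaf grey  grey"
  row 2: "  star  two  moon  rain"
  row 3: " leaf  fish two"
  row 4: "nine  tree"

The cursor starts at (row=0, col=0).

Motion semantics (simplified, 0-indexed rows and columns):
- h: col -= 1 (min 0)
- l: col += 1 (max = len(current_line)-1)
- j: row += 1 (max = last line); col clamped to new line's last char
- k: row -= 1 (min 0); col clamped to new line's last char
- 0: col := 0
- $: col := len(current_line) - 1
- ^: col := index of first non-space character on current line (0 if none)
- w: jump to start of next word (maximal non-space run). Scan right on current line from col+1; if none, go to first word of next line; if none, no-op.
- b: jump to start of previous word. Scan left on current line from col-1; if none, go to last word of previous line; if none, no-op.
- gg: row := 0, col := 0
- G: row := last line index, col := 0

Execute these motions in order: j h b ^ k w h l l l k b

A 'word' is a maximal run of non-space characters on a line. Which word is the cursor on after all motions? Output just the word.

After 1 (j): row=1 col=0 char='b'
After 2 (h): row=1 col=0 char='b'
After 3 (b): row=0 col=7 char='f'
After 4 (^): row=0 col=2 char='z'
After 5 (k): row=0 col=2 char='z'
After 6 (w): row=0 col=7 char='f'
After 7 (h): row=0 col=6 char='_'
After 8 (l): row=0 col=7 char='f'
After 9 (l): row=0 col=8 char='i'
After 10 (l): row=0 col=9 char='s'
After 11 (k): row=0 col=9 char='s'
After 12 (b): row=0 col=7 char='f'

Answer: fish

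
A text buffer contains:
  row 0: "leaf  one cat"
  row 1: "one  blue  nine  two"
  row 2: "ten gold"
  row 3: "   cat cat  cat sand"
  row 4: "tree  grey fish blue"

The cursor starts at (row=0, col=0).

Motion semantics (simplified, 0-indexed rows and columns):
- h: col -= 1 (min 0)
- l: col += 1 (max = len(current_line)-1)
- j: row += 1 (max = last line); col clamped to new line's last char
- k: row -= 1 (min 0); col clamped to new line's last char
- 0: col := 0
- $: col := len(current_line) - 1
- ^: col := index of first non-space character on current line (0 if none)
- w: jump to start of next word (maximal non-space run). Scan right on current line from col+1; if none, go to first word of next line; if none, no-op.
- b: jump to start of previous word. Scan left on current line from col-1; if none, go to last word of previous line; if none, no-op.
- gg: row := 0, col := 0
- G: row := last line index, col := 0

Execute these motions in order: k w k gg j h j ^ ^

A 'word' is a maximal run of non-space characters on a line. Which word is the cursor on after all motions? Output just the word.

After 1 (k): row=0 col=0 char='l'
After 2 (w): row=0 col=6 char='o'
After 3 (k): row=0 col=6 char='o'
After 4 (gg): row=0 col=0 char='l'
After 5 (j): row=1 col=0 char='o'
After 6 (h): row=1 col=0 char='o'
After 7 (j): row=2 col=0 char='t'
After 8 (^): row=2 col=0 char='t'
After 9 (^): row=2 col=0 char='t'

Answer: ten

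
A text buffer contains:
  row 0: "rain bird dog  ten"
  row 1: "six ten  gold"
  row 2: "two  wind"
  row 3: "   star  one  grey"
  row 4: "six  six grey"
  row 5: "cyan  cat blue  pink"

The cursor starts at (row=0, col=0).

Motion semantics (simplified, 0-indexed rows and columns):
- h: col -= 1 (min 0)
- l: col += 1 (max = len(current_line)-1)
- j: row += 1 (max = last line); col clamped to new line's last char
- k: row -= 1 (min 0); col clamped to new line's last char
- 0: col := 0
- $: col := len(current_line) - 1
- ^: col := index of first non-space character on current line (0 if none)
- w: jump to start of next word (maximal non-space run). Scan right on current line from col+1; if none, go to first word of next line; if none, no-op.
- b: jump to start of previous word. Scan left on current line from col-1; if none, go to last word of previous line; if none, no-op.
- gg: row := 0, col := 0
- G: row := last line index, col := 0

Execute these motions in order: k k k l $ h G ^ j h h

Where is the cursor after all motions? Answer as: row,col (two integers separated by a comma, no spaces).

After 1 (k): row=0 col=0 char='r'
After 2 (k): row=0 col=0 char='r'
After 3 (k): row=0 col=0 char='r'
After 4 (l): row=0 col=1 char='a'
After 5 ($): row=0 col=17 char='n'
After 6 (h): row=0 col=16 char='e'
After 7 (G): row=5 col=0 char='c'
After 8 (^): row=5 col=0 char='c'
After 9 (j): row=5 col=0 char='c'
After 10 (h): row=5 col=0 char='c'
After 11 (h): row=5 col=0 char='c'

Answer: 5,0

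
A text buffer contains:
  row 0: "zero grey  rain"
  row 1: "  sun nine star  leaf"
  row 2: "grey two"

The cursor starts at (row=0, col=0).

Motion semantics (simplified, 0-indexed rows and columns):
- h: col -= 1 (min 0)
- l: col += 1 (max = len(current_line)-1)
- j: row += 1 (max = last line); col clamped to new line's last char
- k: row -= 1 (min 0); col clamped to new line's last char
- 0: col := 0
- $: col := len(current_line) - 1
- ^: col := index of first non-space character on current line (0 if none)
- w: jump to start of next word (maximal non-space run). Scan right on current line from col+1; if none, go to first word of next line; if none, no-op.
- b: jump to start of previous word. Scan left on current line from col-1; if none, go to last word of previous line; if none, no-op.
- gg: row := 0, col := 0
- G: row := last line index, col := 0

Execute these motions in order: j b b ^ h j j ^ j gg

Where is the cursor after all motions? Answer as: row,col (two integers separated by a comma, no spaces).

After 1 (j): row=1 col=0 char='_'
After 2 (b): row=0 col=11 char='r'
After 3 (b): row=0 col=5 char='g'
After 4 (^): row=0 col=0 char='z'
After 5 (h): row=0 col=0 char='z'
After 6 (j): row=1 col=0 char='_'
After 7 (j): row=2 col=0 char='g'
After 8 (^): row=2 col=0 char='g'
After 9 (j): row=2 col=0 char='g'
After 10 (gg): row=0 col=0 char='z'

Answer: 0,0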